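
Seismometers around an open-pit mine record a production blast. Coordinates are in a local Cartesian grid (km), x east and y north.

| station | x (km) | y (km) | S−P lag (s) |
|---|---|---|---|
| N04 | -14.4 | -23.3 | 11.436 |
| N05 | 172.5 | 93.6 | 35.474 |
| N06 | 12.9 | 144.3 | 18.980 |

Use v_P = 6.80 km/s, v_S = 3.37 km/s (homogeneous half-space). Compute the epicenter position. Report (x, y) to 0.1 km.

Distance from S−P lag: d = Δt · v_P v_S / (v_P − v_S) = Δt · (6.80·3.37)/(6.80−3.37) ≈ 6.6810·Δt.
So d_N04 = 76.40, d_N05 = 237.00, d_N06 = 126.81 km.
Circle about each station: (x + 14.4)² + (y + 23.3)² = 76.40²; (x − 172.5)² + (y − 93.6)² = 237.00²; (x − 12.9)² + (y − 144.3)² = 126.81².
Subtracting the N04 equation from the N05 and N06 equations removes the quadratic terms:
373.8 x + 233.8 y = -12565.08
54.6 x + 335.2 y = 9994.83
Solving the 2×2 system: x ≈ -58.2, y ≈ 39.3 km.

(-58.2, 39.3)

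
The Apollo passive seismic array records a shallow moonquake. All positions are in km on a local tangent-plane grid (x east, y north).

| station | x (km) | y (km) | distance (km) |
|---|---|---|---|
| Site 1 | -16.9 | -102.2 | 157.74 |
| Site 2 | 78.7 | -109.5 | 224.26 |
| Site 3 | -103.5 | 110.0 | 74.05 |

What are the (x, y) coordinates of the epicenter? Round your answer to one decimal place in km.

Circle about each station: (x + 16.9)² + (y + 102.2)² = 157.74²; (x − 78.7)² + (y + 109.5)² = 224.26²; (x + 103.5)² + (y − 110.0)² = 74.05².
Subtracting pairs of circle equations eliminates x²+y² and gives linear equations (the radical axes):
191.2 x − 14.6 y = -17957.15
-173.2 x + 424.4 y = 31480.31
Solving the 2×2 system: x ≈ -91.1, y ≈ 37.0 km.

-91.1 km east, 37.0 km north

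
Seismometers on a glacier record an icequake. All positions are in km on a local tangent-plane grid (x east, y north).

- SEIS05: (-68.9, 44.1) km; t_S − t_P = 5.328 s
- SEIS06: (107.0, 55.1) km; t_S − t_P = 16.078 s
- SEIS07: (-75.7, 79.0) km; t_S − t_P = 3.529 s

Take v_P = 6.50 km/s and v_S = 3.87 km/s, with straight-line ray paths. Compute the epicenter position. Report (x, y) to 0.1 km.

-43.2 km east, 88.1 km north

Distance from S−P lag: d = Δt · v_P v_S / (v_P − v_S) = Δt · (6.50·3.87)/(6.50−3.87) ≈ 9.5646·Δt.
So d_SEIS05 = 50.96, d_SEIS06 = 153.78, d_SEIS07 = 33.75 km.
Circle about each station: (x + 68.9)² + (y − 44.1)² = 50.96²; (x − 107.0)² + (y − 55.1)² = 153.78²; (x + 75.7)² + (y − 79.0)² = 33.75².
Subtracting pairs of circle equations eliminates x²+y² and gives linear equations (the radical axes):
351.8 x + 22.0 y = -13258.38
-13.6 x + 69.8 y = 6737.33
Solving the 2×2 system: x ≈ -43.2, y ≈ 88.1 km.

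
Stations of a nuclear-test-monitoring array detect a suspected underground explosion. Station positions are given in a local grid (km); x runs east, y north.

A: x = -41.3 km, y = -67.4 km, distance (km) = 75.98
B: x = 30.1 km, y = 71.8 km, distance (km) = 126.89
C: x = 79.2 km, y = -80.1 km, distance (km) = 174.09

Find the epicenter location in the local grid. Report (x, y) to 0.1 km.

Circle about each station: (x + 41.3)² + (y + 67.4)² = 75.98²; (x − 30.1)² + (y − 71.8)² = 126.89²; (x − 79.2)² + (y + 80.1)² = 174.09².
Subtracting the A equation from the B and C equations removes the quadratic terms:
142.8 x + 278.4 y = -10515.31
241.0 x − 25.4 y = -18094.17
Solving the 2×2 system: x ≈ -75.0, y ≈ 0.7 km.

(-75.0, 0.7)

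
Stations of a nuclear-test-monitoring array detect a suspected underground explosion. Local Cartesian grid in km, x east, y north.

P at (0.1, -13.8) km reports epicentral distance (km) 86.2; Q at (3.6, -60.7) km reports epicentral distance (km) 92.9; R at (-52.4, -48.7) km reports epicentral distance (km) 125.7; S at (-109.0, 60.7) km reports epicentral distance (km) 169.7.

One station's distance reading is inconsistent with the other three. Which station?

Solve using three stations at a time. Using Q, R, S (subtract circle equations pairwise → linear system) gives (x, y) ≈ (54.9, 16.8).
Distances from that point to each station vs reported:
  P: calculated 62.8 vs reported 86.2 → residual 23.4 km
  Q: calculated 92.9 vs reported 92.9 → residual 0.0 km
  R: calculated 125.7 vs reported 125.7 → residual 0.0 km
  S: calculated 169.7 vs reported 169.7 → residual 0.0 km
Q, R, S are mutually consistent (residuals ≈ 0); P is off by 23.4 km.

P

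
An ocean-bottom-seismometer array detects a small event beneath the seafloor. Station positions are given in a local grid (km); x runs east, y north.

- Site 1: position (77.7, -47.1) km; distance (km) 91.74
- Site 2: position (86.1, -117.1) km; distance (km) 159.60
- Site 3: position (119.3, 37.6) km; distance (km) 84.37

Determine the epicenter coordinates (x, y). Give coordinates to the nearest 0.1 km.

Circle about each station: (x − 77.7)² + (y + 47.1)² = 91.74²; (x − 86.1)² + (y + 117.1)² = 159.60²; (x − 119.3)² + (y − 37.6)² = 84.37².
Subtracting pairs of circle equations eliminates x²+y² and gives linear equations (the radical axes):
16.8 x − 140.0 y = -4186.01
83.2 x + 169.4 y = 8688.48
Solving the 2×2 system: x ≈ 35.0, y ≈ 34.1 km.

x ≈ 35.0 km, y ≈ 34.1 km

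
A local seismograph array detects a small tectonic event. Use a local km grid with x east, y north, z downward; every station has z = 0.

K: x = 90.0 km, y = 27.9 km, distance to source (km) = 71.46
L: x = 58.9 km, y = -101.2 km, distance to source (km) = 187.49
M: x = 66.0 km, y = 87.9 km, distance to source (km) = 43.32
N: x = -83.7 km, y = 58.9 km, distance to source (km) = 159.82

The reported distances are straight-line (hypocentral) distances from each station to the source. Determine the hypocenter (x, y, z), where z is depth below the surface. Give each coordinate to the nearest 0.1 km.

(68.7, 81.1, 42.7)

Each station gives a sphere (x−x_i)² + (y−y_i)² + z² = d_i² (stations at z=0).
Subtracting the K sphere from L and M: z² cancels, leaving linear equations in x and y:
-62.2 x − 258.2 y = -25213.73
-48.0 x + 120.0 y = 6433.91
Solving: x ≈ 68.710, y ≈ 81.100 km (keep extra digits for the depth step; rounded: 68.7, 81.1).
Then from the K sphere: z² = 71.46² − (x − 90.0)² − (y − 27.9)² with x = 68.710, y = 81.100, so z ≈ 42.697 ≈ 42.7 km.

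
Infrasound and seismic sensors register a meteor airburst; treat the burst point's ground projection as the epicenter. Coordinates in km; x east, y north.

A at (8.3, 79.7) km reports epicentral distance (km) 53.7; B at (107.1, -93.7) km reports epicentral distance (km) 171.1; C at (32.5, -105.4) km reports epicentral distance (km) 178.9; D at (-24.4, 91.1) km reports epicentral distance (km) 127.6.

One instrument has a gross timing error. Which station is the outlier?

D

Solve using three stations at a time. Using A, B, C (subtract circle equations pairwise → linear system) gives (x, y) ≈ (61.3, 71.2).
Distances from that point to each station vs reported:
  A: calculated 53.7 vs reported 53.7 → residual 0.0 km
  B: calculated 171.1 vs reported 171.1 → residual 0.0 km
  C: calculated 178.9 vs reported 178.9 → residual 0.0 km
  D: calculated 88.0 vs reported 127.6 → residual 39.6 km
A, B, C are mutually consistent (residuals ≈ 0); D is off by 39.6 km.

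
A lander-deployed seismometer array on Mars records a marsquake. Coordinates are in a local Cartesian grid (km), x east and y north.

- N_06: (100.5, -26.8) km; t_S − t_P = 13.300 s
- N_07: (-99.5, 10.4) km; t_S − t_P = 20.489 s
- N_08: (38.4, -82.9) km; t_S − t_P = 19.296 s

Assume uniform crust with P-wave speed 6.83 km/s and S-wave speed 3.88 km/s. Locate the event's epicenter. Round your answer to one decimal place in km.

(67.4, 88.0)

Distance from S−P lag: d = Δt · v_P v_S / (v_P − v_S) = Δt · (6.83·3.88)/(6.83−3.88) ≈ 8.9832·Δt.
So d_N_06 = 119.48, d_N_07 = 184.06, d_N_08 = 173.34 km.
Circle about each station: (x − 100.5)² + (y + 26.8)² = 119.48²; (x + 99.5)² + (y − 10.4)² = 184.06²; (x − 38.4)² + (y + 82.9)² = 173.34².
Subtracting the N_06 equation from the N_07 and N_08 equations removes the quadratic terms:
-400.0 x + 74.4 y = -20412.69
-124.2 x − 112.2 y = -18242.81
Solving the 2×2 system: x ≈ 67.4, y ≈ 88.0 km.
Check against N_06 (with the unrounded x, y): √((x − 100.5)²+(y + 26.8)²) = 119.46 ≈ 119.48 km. ✓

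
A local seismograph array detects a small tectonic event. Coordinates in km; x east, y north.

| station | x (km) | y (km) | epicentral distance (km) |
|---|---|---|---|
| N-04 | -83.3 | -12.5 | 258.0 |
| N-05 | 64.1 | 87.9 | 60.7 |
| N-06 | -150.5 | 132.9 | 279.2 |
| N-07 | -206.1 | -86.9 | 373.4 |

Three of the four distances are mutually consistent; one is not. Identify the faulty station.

Solve using three stations at a time. Using N-05, N-06, N-07 (subtract circle equations pairwise → linear system) gives (x, y) ≈ (124.8, 86.2).
Distances from that point to each station vs reported:
  N-04: calculated 230.3 vs reported 258.0 → residual 27.7 km
  N-05: calculated 60.7 vs reported 60.7 → residual 0.0 km
  N-06: calculated 279.2 vs reported 279.2 → residual 0.0 km
  N-07: calculated 373.4 vs reported 373.4 → residual 0.0 km
N-05, N-06, N-07 are mutually consistent (residuals ≈ 0); N-04 is off by 27.7 km.

N-04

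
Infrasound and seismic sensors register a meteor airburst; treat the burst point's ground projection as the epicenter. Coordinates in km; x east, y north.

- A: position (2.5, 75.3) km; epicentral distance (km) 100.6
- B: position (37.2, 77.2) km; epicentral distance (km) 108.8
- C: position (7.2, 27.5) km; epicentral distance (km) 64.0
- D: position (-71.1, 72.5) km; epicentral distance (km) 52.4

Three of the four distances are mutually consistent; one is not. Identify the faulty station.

A

Solve using three stations at a time. Using B, C, D (subtract circle equations pairwise → linear system) gives (x, y) ≈ (-56.6, 22.1).
Distances from that point to each station vs reported:
  A: calculated 79.6 vs reported 100.6 → residual 21.0 km
  B: calculated 108.8 vs reported 108.8 → residual 0.0 km
  C: calculated 64.1 vs reported 64.0 → residual 0.1 km
  D: calculated 52.5 vs reported 52.4 → residual 0.1 km
B, C, D are mutually consistent (residuals ≈ 0); A is off by 21.0 km.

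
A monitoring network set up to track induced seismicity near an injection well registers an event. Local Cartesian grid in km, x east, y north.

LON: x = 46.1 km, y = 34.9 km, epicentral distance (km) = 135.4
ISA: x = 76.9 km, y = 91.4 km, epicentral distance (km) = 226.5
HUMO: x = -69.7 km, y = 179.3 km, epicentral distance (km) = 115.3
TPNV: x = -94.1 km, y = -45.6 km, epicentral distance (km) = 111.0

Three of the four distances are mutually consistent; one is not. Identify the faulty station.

Solve using three stations at a time. Using LON, HUMO, TPNV (subtract circle equations pairwise → linear system) gives (x, y) ≈ (-85.9, 65.1).
Distances from that point to each station vs reported:
  LON: calculated 135.4 vs reported 135.4 → residual 0.0 km
  ISA: calculated 164.9 vs reported 226.5 → residual 61.6 km
  HUMO: calculated 115.3 vs reported 115.3 → residual 0.0 km
  TPNV: calculated 111.0 vs reported 111.0 → residual 0.0 km
LON, HUMO, TPNV are mutually consistent (residuals ≈ 0); ISA is off by 61.6 km.

ISA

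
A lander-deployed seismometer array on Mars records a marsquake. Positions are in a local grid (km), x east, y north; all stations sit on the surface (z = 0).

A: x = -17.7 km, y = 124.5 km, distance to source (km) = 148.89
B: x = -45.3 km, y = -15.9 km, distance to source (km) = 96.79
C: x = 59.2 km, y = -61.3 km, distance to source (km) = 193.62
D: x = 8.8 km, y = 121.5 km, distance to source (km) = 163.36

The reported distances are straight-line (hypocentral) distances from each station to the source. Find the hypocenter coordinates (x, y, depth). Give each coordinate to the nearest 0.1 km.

x ≈ -101.1 km, y ≈ 22.4 km, depth ≈ 69.2 km

Each station gives a sphere (x−x_i)² + (y−y_i)² + z² = d_i² (stations at z=0).
Subtracting the A sphere from B and C: z² cancels, leaving linear equations in x and y:
-55.2 x − 280.8 y = -708.71
153.8 x − 371.6 y = -23871.68
Solving: x ≈ -101.097, y ≈ 22.398 km (keep extra digits for the depth step; rounded: -101.1, 22.4).
Then from the A sphere: z² = 148.89² − (x + 17.7)² − (y − 124.5)² with x = -101.097, y = 22.398, so z ≈ 69.198 ≈ 69.2 km.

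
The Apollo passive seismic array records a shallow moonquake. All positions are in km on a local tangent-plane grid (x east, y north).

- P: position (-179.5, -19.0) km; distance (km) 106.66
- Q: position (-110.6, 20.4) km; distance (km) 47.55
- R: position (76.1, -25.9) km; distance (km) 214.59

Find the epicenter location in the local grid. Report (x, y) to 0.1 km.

(-117.1, 67.5)

Circle about each station: (x + 179.5)² + (y + 19.0)² = 106.66²; (x + 110.6)² + (y − 20.4)² = 47.55²; (x − 76.1)² + (y + 25.9)² = 214.59².
Subtracting the P equation from the Q and R equations removes the quadratic terms:
137.8 x + 78.8 y = -10817.38
511.2 x − 13.8 y = -60791.74
Solving the 2×2 system: x ≈ -117.1, y ≈ 67.5 km.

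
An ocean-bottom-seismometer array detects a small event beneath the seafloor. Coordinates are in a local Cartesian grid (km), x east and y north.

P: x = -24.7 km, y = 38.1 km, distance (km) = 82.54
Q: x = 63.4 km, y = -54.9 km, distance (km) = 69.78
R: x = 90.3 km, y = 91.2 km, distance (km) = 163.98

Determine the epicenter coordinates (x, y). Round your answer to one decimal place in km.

x ≈ -5.2 km, y ≈ -42.1 km

Circle about each station: (x + 24.7)² + (y − 38.1)² = 82.54²; (x − 63.4)² + (y + 54.9)² = 69.78²; (x − 90.3)² + (y − 91.2)² = 163.98².
Subtracting the P equation from the Q and R equations removes the quadratic terms:
176.2 x − 186.0 y = 6915.47
230.0 x + 106.2 y = -5666.76
Solving the 2×2 system: x ≈ -5.2, y ≈ -42.1 km.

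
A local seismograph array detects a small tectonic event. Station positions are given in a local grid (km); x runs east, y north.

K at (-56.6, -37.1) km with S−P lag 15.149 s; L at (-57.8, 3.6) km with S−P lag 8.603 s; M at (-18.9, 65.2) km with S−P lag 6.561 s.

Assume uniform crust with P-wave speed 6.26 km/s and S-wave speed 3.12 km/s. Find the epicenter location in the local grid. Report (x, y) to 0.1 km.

-58.9 km east, 57.1 km north

Distance from S−P lag: d = Δt · v_P v_S / (v_P − v_S) = Δt · (6.26·3.12)/(6.26−3.12) ≈ 6.2201·Δt.
So d_K = 94.23, d_L = 53.51, d_M = 40.81 km.
Circle about each station: (x + 56.6)² + (y + 37.1)² = 94.23²; (x + 57.8)² + (y − 3.6)² = 53.51²; (x + 18.9)² + (y − 65.2)² = 40.81².
Subtracting pairs of circle equations eliminates x²+y² and gives linear equations (the radical axes):
-2.4 x + 81.4 y = 4789.80
75.4 x + 204.6 y = 7242.12
Solving the 2×2 system: x ≈ -58.9, y ≈ 57.1 km.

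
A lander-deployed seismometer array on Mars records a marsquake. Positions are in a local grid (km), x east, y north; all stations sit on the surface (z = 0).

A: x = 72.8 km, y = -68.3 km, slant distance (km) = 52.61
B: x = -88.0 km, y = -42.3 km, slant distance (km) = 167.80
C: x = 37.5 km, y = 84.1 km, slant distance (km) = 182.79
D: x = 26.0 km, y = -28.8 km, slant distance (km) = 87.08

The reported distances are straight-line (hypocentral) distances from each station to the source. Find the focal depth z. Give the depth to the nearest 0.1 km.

Each station gives a sphere (x−x_i)² + (y−y_i)² + z² = d_i² (stations at z=0).
Subtracting the A sphere from B and C: z² cancels, leaving linear equations in x and y:
-321.6 x + 52.0 y = -25820.47
-70.6 x + 304.8 y = -32130.04
Solving: x ≈ 65.704, y ≈ -90.195 km (keep extra digits for the depth step; rounded: 65.7, -90.2).
Then from the A sphere: z² = 52.61² − (x − 72.8)² − (y + 68.3)² with x = 65.704, y = -90.195, so z ≈ 47.308 ≈ 47.3 km.
Check against D (with the unrounded solution): distance 87.08 ≈ 87.08 km. ✓

z ≈ 47.3 km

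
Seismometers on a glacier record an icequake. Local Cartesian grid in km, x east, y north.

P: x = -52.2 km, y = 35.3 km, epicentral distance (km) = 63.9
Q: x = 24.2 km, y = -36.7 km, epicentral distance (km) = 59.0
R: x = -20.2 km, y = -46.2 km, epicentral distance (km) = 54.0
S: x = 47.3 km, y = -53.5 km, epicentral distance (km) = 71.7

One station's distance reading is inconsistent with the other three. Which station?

Solve using three stations at a time. Using P, R, S (subtract circle equations pairwise → linear system) gives (x, y) ≈ (2.8, 2.7).
Distances from that point to each station vs reported:
  P: calculated 63.9 vs reported 63.9 → residual 0.0 km
  Q: calculated 44.8 vs reported 59.0 → residual 14.2 km
  R: calculated 54.0 vs reported 54.0 → residual 0.0 km
  S: calculated 71.7 vs reported 71.7 → residual 0.0 km
P, R, S are mutually consistent (residuals ≈ 0); Q is off by 14.2 km.

Q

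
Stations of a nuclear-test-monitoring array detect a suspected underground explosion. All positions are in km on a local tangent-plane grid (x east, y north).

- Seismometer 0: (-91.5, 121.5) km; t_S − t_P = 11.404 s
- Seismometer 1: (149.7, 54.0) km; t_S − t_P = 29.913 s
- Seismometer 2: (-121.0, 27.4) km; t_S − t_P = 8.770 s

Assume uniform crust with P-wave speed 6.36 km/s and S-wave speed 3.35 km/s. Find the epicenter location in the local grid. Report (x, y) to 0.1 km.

Distance from S−P lag: d = Δt · v_P v_S / (v_P − v_S) = Δt · (6.36·3.35)/(6.36−3.35) ≈ 7.0784·Δt.
So d_Seismometer 0 = 80.72, d_Seismometer 1 = 211.74, d_Seismometer 2 = 62.08 km.
Circle about each station: (x + 91.5)² + (y − 121.5)² = 80.72²; (x − 149.7)² + (y − 54.0)² = 211.74²; (x + 121.0)² + (y − 27.4)² = 62.08².
Subtracting pairs of circle equations eliminates x²+y² and gives linear equations (the radical axes):
482.4 x − 135.0 y = -36126.52
-59.0 x − 188.2 y = -5080.95
Solving the 2×2 system: x ≈ -61.9, y ≈ 46.4 km.
Check against Seismometer 0 (with the unrounded x, y): √((x + 91.5)²+(y − 121.5)²) = 80.72 ≈ 80.72 km. ✓

(-61.9, 46.4)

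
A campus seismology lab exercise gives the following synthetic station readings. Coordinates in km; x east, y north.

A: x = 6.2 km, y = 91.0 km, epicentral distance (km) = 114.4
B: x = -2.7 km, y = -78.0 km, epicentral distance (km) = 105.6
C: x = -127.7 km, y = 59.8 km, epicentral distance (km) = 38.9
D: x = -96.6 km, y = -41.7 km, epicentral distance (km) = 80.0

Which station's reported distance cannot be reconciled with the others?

B

Solve using three stations at a time. Using A, C, D (subtract circle equations pairwise → linear system) gives (x, y) ≈ (-95.3, 38.3).
Distances from that point to each station vs reported:
  A: calculated 114.4 vs reported 114.4 → residual 0.0 km
  B: calculated 148.7 vs reported 105.6 → residual 43.1 km
  C: calculated 38.9 vs reported 38.9 → residual 0.0 km
  D: calculated 80.0 vs reported 80.0 → residual 0.0 km
A, C, D are mutually consistent (residuals ≈ 0); B is off by 43.1 km.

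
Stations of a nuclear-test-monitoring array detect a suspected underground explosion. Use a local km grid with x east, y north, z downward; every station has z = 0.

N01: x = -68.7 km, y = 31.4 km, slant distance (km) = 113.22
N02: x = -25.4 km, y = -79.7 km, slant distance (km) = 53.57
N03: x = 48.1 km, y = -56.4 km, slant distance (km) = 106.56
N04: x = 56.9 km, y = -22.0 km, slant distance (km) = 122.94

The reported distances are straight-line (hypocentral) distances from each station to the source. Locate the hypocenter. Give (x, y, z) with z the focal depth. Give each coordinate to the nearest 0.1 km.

(-46.2, -68.6, 48.1)

Each station gives a sphere (x−x_i)² + (y−y_i)² + z² = d_i² (stations at z=0).
Subtracting the N01 sphere from N02 and N03: z² cancels, leaving linear equations in x and y:
86.6 x − 222.2 y = 11240.62
233.6 x − 175.6 y = 1252.65
Solving: x ≈ -46.201, y ≈ -68.594 km (keep extra digits for the depth step; rounded: -46.2, -68.6).
Then from the N01 sphere: z² = 113.22² − (x + 68.7)² − (y − 31.4)² with x = -46.201, y = -68.594, so z ≈ 48.102 ≈ 48.1 km.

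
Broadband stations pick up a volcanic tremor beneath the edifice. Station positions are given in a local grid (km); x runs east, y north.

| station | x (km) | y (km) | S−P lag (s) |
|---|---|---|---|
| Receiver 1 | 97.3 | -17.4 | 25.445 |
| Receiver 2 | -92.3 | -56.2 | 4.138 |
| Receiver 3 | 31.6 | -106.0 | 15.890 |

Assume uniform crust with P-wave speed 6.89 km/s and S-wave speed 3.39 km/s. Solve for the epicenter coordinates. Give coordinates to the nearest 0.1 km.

Distance from S−P lag: d = Δt · v_P v_S / (v_P − v_S) = Δt · (6.89·3.39)/(6.89−3.39) ≈ 6.6735·Δt.
So d_Receiver 1 = 169.81, d_Receiver 2 = 27.61, d_Receiver 3 = 106.04 km.
Circle about each station: (x − 97.3)² + (y + 17.4)² = 169.81²; (x + 92.3)² + (y + 56.2)² = 27.61²; (x − 31.6)² + (y + 106.0)² = 106.04².
Subtracting the Receiver 1 equation from the Receiver 2 and Receiver 3 equations removes the quadratic terms:
-379.2 x − 77.6 y = 29980.80
-131.4 x − 177.2 y = 20055.46
Solving the 2×2 system: x ≈ -65.9, y ≈ -64.3 km.
Check against Receiver 1 (with the unrounded x, y): √((x − 97.3)²+(y + 17.4)²) = 169.81 ≈ 169.81 km. ✓

(-65.9, -64.3)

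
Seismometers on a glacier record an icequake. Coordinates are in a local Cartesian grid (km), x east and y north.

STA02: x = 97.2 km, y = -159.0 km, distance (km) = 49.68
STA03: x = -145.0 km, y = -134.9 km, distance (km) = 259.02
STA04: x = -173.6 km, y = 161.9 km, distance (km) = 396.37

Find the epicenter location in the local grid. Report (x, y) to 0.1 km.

x ≈ 113.0 km, y ≈ -111.9 km

Circle about each station: (x − 97.2)² + (y + 159.0)² = 49.68²; (x + 145.0)² + (y + 134.9)² = 259.02²; (x + 173.6)² + (y − 161.9)² = 396.37².
Subtracting pairs of circle equations eliminates x²+y² and gives linear equations (the radical axes):
-484.4 x + 48.2 y = -60129.09
-541.6 x + 641.8 y = -133021.34
Solving the 2×2 system: x ≈ 113.0, y ≈ -111.9 km.
Check against STA02 (with the unrounded x, y): √((x − 97.2)²+(y + 159.0)²) = 49.67 ≈ 49.68 km. ✓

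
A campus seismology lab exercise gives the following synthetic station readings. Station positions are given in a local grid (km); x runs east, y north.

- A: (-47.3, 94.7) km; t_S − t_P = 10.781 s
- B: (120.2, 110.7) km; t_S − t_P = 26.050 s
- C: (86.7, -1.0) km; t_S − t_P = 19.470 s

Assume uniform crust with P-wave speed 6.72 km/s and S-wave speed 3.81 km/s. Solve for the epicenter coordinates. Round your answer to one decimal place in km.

x ≈ -84.4 km, y ≈ 7.4 km

Distance from S−P lag: d = Δt · v_P v_S / (v_P − v_S) = Δt · (6.72·3.81)/(6.72−3.81) ≈ 8.7984·Δt.
So d_A = 94.86, d_B = 229.20, d_C = 171.30 km.
Circle about each station: (x + 47.3)² + (y − 94.7)² = 94.86²; (x − 120.2)² + (y − 110.7)² = 229.20²; (x − 86.7)² + (y + 1.0)² = 171.30².
Subtracting the A equation from the B and C equations removes the quadratic terms:
335.0 x + 32.0 y = -28037.07
268.0 x − 191.4 y = -24032.76
Solving the 2×2 system: x ≈ -84.4, y ≈ 7.4 km.
Check against A (with the unrounded x, y): √((x + 47.3)²+(y − 94.7)²) = 94.87 ≈ 94.86 km. ✓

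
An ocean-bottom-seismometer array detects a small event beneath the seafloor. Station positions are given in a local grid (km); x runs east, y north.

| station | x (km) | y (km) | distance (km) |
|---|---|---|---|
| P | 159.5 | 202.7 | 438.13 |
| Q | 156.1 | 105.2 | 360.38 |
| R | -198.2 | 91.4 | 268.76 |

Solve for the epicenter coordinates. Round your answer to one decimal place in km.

Circle about each station: (x − 159.5)² + (y − 202.7)² = 438.13²; (x − 156.1)² + (y − 105.2)² = 360.38²; (x + 198.2)² + (y − 91.4)² = 268.76².
Subtracting the P equation from the Q and R equations removes the quadratic terms:
-6.8 x − 195.0 y = 30990.86
-715.4 x − 222.6 y = 100835.62
Solving the 2×2 system: x ≈ -92.5, y ≈ -155.7 km.
Check against P (with the unrounded x, y): √((x − 159.5)²+(y − 202.7)²) = 438.13 ≈ 438.13 km. ✓

x ≈ -92.5 km, y ≈ -155.7 km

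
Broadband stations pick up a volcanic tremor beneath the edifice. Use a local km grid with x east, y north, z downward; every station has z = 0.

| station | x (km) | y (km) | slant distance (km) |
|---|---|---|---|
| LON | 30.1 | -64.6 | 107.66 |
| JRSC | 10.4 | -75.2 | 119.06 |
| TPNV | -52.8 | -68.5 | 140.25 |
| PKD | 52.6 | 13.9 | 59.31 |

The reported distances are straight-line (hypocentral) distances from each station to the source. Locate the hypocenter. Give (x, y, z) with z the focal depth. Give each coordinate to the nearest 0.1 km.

Each station gives a sphere (x−x_i)² + (y−y_i)² + z² = d_i² (stations at z=0).
Subtracting the LON sphere from JRSC and TPNV: z² cancels, leaving linear equations in x and y:
-39.4 x − 21.2 y = -1900.58
-165.8 x − 7.8 y = -5678.47
Solving: x ≈ 32.909, y ≈ 28.490 km (keep extra digits for the depth step; rounded: 32.9, 28.5).
Then from the LON sphere: z² = 107.66² − (x − 30.1)² − (y + 64.6)² with x = 32.909, y = 28.490, so z ≈ 54.010 ≈ 54.0 km.
Check against PKD (with the unrounded solution): distance 59.31 ≈ 59.31 km. ✓

(32.9, 28.5, 54.0)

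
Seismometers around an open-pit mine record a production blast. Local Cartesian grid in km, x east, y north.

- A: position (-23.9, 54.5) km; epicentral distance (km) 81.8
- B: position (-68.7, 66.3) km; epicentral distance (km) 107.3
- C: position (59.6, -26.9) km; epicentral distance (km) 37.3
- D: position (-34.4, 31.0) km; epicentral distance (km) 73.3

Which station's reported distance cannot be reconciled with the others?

B

Solve using three stations at a time. Using A, C, D (subtract circle equations pairwise → linear system) gives (x, y) ≈ (26.3, -10.1).
Distances from that point to each station vs reported:
  A: calculated 81.8 vs reported 81.8 → residual 0.0 km
  B: calculated 121.9 vs reported 107.3 → residual 14.6 km
  C: calculated 37.3 vs reported 37.3 → residual 0.0 km
  D: calculated 73.3 vs reported 73.3 → residual 0.0 km
A, C, D are mutually consistent (residuals ≈ 0); B is off by 14.6 km.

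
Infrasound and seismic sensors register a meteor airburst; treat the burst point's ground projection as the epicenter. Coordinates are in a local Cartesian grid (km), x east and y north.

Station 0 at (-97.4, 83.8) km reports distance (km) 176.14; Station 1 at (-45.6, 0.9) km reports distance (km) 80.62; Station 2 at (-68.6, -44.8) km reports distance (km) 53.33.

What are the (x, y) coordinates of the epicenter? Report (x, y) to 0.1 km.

Circle about each station: (x + 97.4)² + (y − 83.8)² = 176.14²; (x + 45.6)² + (y − 0.9)² = 80.62²; (x + 68.6)² + (y + 44.8)² = 53.33².
Subtracting pairs of circle equations eliminates x²+y² and gives linear equations (the radical axes):
103.6 x − 165.8 y = 10096.69
57.6 x − 257.2 y = 18385.01
Solving the 2×2 system: x ≈ -26.4, y ≈ -77.4 km.

-26.4 km east, -77.4 km north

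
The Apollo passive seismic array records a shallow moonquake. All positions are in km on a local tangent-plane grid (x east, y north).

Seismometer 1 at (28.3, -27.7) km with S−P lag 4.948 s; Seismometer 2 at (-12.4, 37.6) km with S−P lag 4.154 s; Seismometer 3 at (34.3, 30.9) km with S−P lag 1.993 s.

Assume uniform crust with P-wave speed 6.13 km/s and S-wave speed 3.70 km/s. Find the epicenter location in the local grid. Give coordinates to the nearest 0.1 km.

Distance from S−P lag: d = Δt · v_P v_S / (v_P − v_S) = Δt · (6.13·3.70)/(6.13−3.70) ≈ 9.3337·Δt.
So d_Seismometer 1 = 46.18, d_Seismometer 2 = 38.77, d_Seismometer 3 = 18.60 km.
Circle about each station: (x − 28.3)² + (y + 27.7)² = 46.18²; (x + 12.4)² + (y − 37.6)² = 38.77²; (x − 34.3)² + (y − 30.9)² = 18.60².
Subtracting pairs of circle equations eliminates x²+y² and gives linear equations (the radical axes):
-81.4 x + 130.6 y = 628.82
12.0 x + 117.2 y = 2349.75
Solving the 2×2 system: x ≈ 21.0, y ≈ 17.9 km.
Check against Seismometer 1 (with the unrounded x, y): √((x − 28.3)²+(y + 27.7)²) = 46.18 ≈ 46.18 km. ✓

(21.0, 17.9)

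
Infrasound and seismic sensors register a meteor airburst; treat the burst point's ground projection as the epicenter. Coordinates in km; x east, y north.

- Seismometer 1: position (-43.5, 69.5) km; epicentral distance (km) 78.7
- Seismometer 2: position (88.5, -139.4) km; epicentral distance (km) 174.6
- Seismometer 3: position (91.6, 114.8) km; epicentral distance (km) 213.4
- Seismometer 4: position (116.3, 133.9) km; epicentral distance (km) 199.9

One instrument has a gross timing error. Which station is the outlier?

Solve using three stations at a time. Using Seismometer 1, Seismometer 2, Seismometer 4 (subtract circle equations pairwise → linear system) gives (x, y) ≈ (-25.4, -7.1).
Distances from that point to each station vs reported:
  Seismometer 1: calculated 78.7 vs reported 78.7 → residual 0.0 km
  Seismometer 2: calculated 174.6 vs reported 174.6 → residual 0.0 km
  Seismometer 3: calculated 169.0 vs reported 213.4 → residual 44.4 km
  Seismometer 4: calculated 199.9 vs reported 199.9 → residual 0.0 km
Seismometer 1, Seismometer 2, Seismometer 4 are mutually consistent (residuals ≈ 0); Seismometer 3 is off by 44.4 km.

Seismometer 3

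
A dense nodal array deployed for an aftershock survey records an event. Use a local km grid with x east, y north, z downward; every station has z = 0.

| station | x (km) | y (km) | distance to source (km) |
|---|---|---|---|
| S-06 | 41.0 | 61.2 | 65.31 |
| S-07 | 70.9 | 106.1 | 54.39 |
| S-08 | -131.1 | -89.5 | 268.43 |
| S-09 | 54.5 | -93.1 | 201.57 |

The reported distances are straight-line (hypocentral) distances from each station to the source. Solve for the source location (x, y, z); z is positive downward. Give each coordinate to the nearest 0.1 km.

x ≈ 50.1 km, y ≈ 102.1 km, depth ≈ 50.1 km

Each station gives a sphere (x−x_i)² + (y−y_i)² + z² = d_i² (stations at z=0).
Subtracting the S-06 sphere from S-07 and S-08: z² cancels, leaving linear equations in x and y:
59.8 x + 89.8 y = 12164.70
-344.2 x − 301.4 y = -48018.25
Solving: x ≈ 50.103, y ≈ 102.100 km (keep extra digits for the depth step; rounded: 50.1, 102.1).
Then from the S-06 sphere: z² = 65.31² − (x − 41.0)² − (y − 61.2)² with x = 50.103, y = 102.100, so z ≈ 50.097 ≈ 50.1 km.
Check against S-09 (with the unrounded solution): distance 201.57 ≈ 201.57 km. ✓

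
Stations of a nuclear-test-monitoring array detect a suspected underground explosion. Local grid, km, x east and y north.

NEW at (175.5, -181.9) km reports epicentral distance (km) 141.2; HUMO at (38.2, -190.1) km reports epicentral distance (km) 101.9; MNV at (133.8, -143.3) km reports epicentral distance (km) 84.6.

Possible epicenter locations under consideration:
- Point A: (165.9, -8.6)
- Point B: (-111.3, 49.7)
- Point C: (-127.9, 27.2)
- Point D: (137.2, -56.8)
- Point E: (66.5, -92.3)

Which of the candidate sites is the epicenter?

For each candidate, compare |candidate − station| to the reported distance:
Point A: residuals NEW 32.4, HUMO 120.0, MNV 53.9 → max 120.0 km
Point B: residuals NEW 227.4, HUMO 180.7, MNV 227.4 → max 227.4 km
Point C: residuals NEW 227.3, HUMO 171.6, MNV 227.7 → max 227.7 km
Point D: residuals NEW 10.4, HUMO 64.1, MNV 2.0 → max 64.1 km
Point E: residuals NEW 0.1, HUMO 0.1, MNV 0.2 → max 0.2 km
Only Point E has all residuals ≈ 0.

Point E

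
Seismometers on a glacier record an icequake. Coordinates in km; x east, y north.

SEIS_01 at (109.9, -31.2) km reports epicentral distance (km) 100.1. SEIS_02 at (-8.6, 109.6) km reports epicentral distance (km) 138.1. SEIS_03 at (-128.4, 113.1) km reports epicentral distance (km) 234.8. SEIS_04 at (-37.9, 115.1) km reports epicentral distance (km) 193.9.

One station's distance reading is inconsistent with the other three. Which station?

Solve using three stations at a time. Using SEIS_01, SEIS_03, SEIS_04 (subtract circle equations pairwise → linear system) gives (x, y) ≈ (17.8, -70.7).
Distances from that point to each station vs reported:
  SEIS_01: calculated 100.2 vs reported 100.1 → residual 0.1 km
  SEIS_02: calculated 182.2 vs reported 138.1 → residual 44.1 km
  SEIS_03: calculated 234.8 vs reported 234.8 → residual 0.0 km
  SEIS_04: calculated 194.0 vs reported 193.9 → residual 0.1 km
SEIS_01, SEIS_03, SEIS_04 are mutually consistent (residuals ≈ 0); SEIS_02 is off by 44.1 km.

SEIS_02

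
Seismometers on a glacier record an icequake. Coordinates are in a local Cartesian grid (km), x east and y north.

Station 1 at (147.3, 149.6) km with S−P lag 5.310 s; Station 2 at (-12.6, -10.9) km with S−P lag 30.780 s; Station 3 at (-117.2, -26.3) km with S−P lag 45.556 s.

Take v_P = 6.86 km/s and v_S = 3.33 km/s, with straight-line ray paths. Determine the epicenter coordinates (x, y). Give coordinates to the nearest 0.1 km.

Distance from S−P lag: d = Δt · v_P v_S / (v_P − v_S) = Δt · (6.86·3.33)/(6.86−3.33) ≈ 6.4713·Δt.
So d_Station 1 = 34.36, d_Station 2 = 199.19, d_Station 3 = 294.81 km.
Circle about each station: (x − 147.3)² + (y − 149.6)² = 34.36²; (x + 12.6)² + (y + 10.9)² = 199.19²; (x + 117.2)² + (y + 26.3)² = 294.81².
Subtracting pairs of circle equations eliminates x²+y² and gives linear equations (the radical axes):
-319.8 x − 321.0 y = -82295.93
-529.0 x − 351.8 y = -115382.25
Solving the 2×2 system: x ≈ 141.1, y ≈ 115.8 km.
Check against Station 1 (with the unrounded x, y): √((x − 147.3)²+(y − 149.6)²) = 34.37 ≈ 34.36 km. ✓

141.1 km east, 115.8 km north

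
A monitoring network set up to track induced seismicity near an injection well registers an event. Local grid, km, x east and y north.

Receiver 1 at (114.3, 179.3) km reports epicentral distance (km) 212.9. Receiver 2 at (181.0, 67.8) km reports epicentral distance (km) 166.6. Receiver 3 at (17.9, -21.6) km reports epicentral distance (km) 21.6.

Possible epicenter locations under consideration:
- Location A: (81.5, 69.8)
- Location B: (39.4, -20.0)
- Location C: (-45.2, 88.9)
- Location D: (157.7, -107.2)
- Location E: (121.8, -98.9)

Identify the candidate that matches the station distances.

For each candidate, compare |candidate − station| to the reported distance:
Location A: residuals Receiver 1 98.6, Receiver 2 67.1, Receiver 3 89.8 → max 98.6 km
Location B: residuals Receiver 1 0.0, Receiver 2 0.0, Receiver 3 0.0 → max 0.0 km
Location C: residuals Receiver 1 29.6, Receiver 2 60.6, Receiver 3 105.6 → max 105.6 km
Location D: residuals Receiver 1 76.9, Receiver 2 9.9, Receiver 3 142.3 → max 142.3 km
Location E: residuals Receiver 1 65.4, Receiver 2 10.3, Receiver 3 107.9 → max 107.9 km
Only Location B has all residuals ≈ 0.

Location B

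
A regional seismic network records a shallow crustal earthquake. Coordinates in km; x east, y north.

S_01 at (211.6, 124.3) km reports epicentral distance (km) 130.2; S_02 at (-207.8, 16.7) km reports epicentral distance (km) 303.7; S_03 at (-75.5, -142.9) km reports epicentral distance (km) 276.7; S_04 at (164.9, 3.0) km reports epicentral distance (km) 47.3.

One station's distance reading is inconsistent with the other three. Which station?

S_04

Solve using three stations at a time. Using S_01, S_02, S_03 (subtract circle equations pairwise → linear system) gives (x, y) ≈ (89.4, 79.3).
Distances from that point to each station vs reported:
  S_01: calculated 130.2 vs reported 130.2 → residual 0.0 km
  S_02: calculated 303.7 vs reported 303.7 → residual 0.0 km
  S_03: calculated 276.7 vs reported 276.7 → residual 0.0 km
  S_04: calculated 107.4 vs reported 47.3 → residual 60.1 km
S_01, S_02, S_03 are mutually consistent (residuals ≈ 0); S_04 is off by 60.1 km.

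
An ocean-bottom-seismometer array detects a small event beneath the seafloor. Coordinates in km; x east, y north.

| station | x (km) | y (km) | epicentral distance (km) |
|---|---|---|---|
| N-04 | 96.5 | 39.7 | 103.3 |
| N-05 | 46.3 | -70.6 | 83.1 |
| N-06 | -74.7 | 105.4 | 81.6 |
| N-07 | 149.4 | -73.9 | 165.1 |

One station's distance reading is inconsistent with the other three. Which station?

N-06

Solve using three stations at a time. Using N-04, N-05, N-07 (subtract circle equations pairwise → linear system) gives (x, y) ≈ (1.4, -0.7).
Distances from that point to each station vs reported:
  N-04: calculated 103.3 vs reported 103.3 → residual 0.0 km
  N-05: calculated 83.1 vs reported 83.1 → residual 0.0 km
  N-06: calculated 130.6 vs reported 81.6 → residual 49.0 km
  N-07: calculated 165.1 vs reported 165.1 → residual 0.0 km
N-04, N-05, N-07 are mutually consistent (residuals ≈ 0); N-06 is off by 49.0 km.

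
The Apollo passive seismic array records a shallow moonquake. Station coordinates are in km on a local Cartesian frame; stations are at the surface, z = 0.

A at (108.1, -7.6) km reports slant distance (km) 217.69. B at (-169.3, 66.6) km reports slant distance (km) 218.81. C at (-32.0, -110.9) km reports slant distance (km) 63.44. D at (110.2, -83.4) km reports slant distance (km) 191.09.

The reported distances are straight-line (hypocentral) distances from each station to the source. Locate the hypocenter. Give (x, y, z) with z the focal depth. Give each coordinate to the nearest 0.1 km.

x ≈ -70.3 km, y ≈ -122.2 km, depth ≈ 49.3 km

Each station gives a sphere (x−x_i)² + (y−y_i)² + z² = d_i² (stations at z=0).
Subtracting the A sphere from B and C: z² cancels, leaving linear equations in x and y:
-554.8 x + 148.4 y = 20865.80
-280.2 x − 206.6 y = 44943.74
Solving: x ≈ -70.296, y ≈ -122.201 km (keep extra digits for the depth step; rounded: -70.3, -122.2).
Then from the A sphere: z² = 217.69² − (x − 108.1)² − (y + 7.6)² with x = -70.296, y = -122.201, so z ≈ 49.299 ≈ 49.3 km.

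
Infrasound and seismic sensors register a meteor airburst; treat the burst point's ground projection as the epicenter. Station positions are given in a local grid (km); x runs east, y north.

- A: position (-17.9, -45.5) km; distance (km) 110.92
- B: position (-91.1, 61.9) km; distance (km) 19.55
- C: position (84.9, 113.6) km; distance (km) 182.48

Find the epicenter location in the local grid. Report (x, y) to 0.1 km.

Circle about each station: (x + 17.9)² + (y + 45.5)² = 110.92²; (x + 91.1)² + (y − 61.9)² = 19.55²; (x − 84.9)² + (y − 113.6)² = 182.48².
Subtracting pairs of circle equations eliminates x²+y² and gives linear equations (the radical axes):
-146.4 x + 214.8 y = 21661.20
205.6 x + 318.2 y = -3273.39
Solving the 2×2 system: x ≈ -83.7, y ≈ 43.8 km.
Check against A (with the unrounded x, y): √((x + 17.9)²+(y + 45.5)²) = 110.92 ≈ 110.92 km. ✓

x ≈ -83.7 km, y ≈ 43.8 km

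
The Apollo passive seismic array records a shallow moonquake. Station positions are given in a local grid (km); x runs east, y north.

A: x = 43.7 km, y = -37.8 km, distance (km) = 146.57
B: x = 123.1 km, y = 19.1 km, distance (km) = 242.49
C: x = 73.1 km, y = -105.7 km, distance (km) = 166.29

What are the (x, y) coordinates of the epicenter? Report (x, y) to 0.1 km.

Circle about each station: (x − 43.7)² + (y + 37.8)² = 146.57²; (x − 123.1)² + (y − 19.1)² = 242.49²; (x − 73.1)² + (y + 105.7)² = 166.29².
Subtracting the A equation from the B and C equations removes the quadratic terms:
158.8 x + 113.8 y = -25138.75
58.8 x − 135.8 y = 7007.97
Solving the 2×2 system: x ≈ -92.6, y ≈ -91.7 km.
Check against A (with the unrounded x, y): √((x − 43.7)²+(y + 37.8)²) = 146.56 ≈ 146.57 km. ✓

x ≈ -92.6 km, y ≈ -91.7 km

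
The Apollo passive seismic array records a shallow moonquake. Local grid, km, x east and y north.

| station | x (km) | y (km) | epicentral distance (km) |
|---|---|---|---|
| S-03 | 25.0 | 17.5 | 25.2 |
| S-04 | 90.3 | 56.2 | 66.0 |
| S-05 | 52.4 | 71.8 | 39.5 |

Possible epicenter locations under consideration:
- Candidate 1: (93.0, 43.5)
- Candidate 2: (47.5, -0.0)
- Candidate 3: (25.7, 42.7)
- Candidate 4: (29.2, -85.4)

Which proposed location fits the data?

Candidate 3

For each candidate, compare |candidate − station| to the reported distance:
Candidate 1: residuals S-03 47.6, S-04 53.0, S-05 10.0 → max 53.0 km
Candidate 2: residuals S-03 3.3, S-04 4.6, S-05 32.5 → max 32.5 km
Candidate 3: residuals S-03 0.0, S-04 0.0, S-05 0.0 → max 0.0 km
Candidate 4: residuals S-03 77.8, S-04 88.2, S-05 119.4 → max 119.4 km
Only Candidate 3 has all residuals ≈ 0.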